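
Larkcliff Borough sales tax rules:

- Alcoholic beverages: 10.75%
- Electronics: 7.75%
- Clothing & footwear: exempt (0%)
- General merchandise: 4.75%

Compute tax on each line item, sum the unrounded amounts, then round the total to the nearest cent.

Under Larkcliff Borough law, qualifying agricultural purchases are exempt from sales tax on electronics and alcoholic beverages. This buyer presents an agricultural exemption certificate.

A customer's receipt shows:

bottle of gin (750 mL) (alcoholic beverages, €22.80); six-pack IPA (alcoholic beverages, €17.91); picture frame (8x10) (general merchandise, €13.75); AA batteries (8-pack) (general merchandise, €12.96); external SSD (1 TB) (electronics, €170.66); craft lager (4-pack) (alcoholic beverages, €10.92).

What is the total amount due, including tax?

€250.27

Bottle of gin (750 mL) €22.80: alcoholic beverages, buyer-exempt → 0% → €0.00
Six-pack IPA €17.91: alcoholic beverages, buyer-exempt → 0% → €0.00
Picture frame (8x10) €13.75: general merchandise → 4.75% → €0.653125
AA batteries (8-pack) €12.96: general merchandise → 4.75% → €0.6156
External SSD (1 TB) €170.66: electronics, buyer-exempt → 0% → €0.00
Craft lager (4-pack) €10.92: alcoholic beverages, buyer-exempt → 0% → €0.00
Subtotal = €249.00; unrounded tax = €1.268725 → €1.27; total due = €250.27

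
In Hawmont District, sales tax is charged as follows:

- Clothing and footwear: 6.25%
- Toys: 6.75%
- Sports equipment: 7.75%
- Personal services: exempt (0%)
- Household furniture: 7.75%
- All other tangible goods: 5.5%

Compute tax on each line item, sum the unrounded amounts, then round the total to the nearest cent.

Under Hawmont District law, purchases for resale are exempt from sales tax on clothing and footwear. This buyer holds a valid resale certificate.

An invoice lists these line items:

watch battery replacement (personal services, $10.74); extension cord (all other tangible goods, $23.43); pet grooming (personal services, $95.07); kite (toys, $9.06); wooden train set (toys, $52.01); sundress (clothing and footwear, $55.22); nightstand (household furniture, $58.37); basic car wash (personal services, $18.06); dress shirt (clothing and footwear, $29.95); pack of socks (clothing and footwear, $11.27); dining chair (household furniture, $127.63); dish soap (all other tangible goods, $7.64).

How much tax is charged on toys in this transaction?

$4.12

Kite $9.06: toys → 6.75% → $0.61155
Wooden train set $52.01: toys → 6.75% → $3.510675
Tax on toys: unrounded sum = $4.122225 → $4.12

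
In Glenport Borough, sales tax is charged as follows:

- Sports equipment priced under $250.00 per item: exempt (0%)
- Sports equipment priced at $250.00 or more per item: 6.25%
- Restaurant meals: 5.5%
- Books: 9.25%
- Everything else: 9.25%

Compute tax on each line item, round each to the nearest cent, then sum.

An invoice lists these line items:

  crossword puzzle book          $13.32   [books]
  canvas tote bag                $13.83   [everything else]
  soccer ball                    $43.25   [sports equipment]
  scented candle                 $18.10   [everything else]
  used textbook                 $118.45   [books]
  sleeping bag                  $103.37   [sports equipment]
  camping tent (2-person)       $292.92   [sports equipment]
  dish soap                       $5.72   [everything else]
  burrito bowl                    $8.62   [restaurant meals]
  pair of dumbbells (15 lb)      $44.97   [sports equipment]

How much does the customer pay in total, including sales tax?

Crossword puzzle book $13.32: books → 9.25% → $1.23
Canvas tote bag $13.83: everything else → 9.25% → $1.28
Soccer ball $43.25: sports equipment, under $250.00 → 0% → $0.00
Scented candle $18.10: everything else → 9.25% → $1.67
Used textbook $118.45: books → 9.25% → $10.96
Sleeping bag $103.37: sports equipment, under $250.00 → 0% → $0.00
Camping tent (2-person) $292.92: sports equipment, $250.00 or more → 6.25% → $18.31
Dish soap $5.72: everything else → 9.25% → $0.53
Burrito bowl $8.62: restaurant meals → 5.5% → $0.47
Pair of dumbbells (15 lb) $44.97: sports equipment, under $250.00 → 0% → $0.00
Subtotal = $662.55; tax = $34.45; total due = $697.00

$697.00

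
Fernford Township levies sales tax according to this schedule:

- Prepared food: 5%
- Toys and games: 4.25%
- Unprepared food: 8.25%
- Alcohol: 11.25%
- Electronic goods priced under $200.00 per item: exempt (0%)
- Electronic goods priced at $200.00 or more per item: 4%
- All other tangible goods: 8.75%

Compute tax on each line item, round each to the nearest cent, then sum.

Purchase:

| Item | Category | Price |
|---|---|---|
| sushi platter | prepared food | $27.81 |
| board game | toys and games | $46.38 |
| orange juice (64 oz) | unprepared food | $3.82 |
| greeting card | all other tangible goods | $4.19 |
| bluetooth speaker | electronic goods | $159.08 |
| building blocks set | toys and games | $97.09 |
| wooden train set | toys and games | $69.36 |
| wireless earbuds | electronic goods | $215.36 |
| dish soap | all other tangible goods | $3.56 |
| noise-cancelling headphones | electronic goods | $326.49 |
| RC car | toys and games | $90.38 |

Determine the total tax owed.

Sushi platter $27.81: prepared food → 5% → $1.39
Board game $46.38: toys and games → 4.25% → $1.97
Orange juice (64 oz) $3.82: unprepared food → 8.25% → $0.32
Greeting card $4.19: all other tangible goods → 8.75% → $0.37
Bluetooth speaker $159.08: electronic goods, under $200.00 → 0% → $0.00
Building blocks set $97.09: toys and games → 4.25% → $4.13
Wooden train set $69.36: toys and games → 4.25% → $2.95
Wireless earbuds $215.36: electronic goods, $200.00 or more → 4% → $8.61
Dish soap $3.56: all other tangible goods → 8.75% → $0.31
Noise-cancelling headphones $326.49: electronic goods, $200.00 or more → 4% → $13.06
RC car $90.38: toys and games → 4.25% → $3.84
Total tax = $1.39 + $1.97 + $0.32 + $0.37 + $4.13 + $2.95 + $8.61 + $0.31 + $13.06 + $3.84 = $36.95

$36.95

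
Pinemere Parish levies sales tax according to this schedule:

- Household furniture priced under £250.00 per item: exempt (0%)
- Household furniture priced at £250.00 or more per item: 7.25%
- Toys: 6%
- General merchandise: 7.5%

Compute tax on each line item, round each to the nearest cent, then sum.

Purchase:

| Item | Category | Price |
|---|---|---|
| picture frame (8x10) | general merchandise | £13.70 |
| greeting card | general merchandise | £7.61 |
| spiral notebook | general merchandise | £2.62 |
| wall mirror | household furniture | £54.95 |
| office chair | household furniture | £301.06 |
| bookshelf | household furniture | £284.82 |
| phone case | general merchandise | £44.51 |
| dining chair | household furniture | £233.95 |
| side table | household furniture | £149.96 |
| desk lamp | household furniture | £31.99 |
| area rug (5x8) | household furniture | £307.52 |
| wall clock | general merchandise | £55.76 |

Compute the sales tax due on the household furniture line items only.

£64.78

Wall mirror £54.95: household furniture, under £250.00 → 0% → £0.00
Office chair £301.06: household furniture, £250.00 or more → 7.25% → £21.83
Bookshelf £284.82: household furniture, £250.00 or more → 7.25% → £20.65
Dining chair £233.95: household furniture, under £250.00 → 0% → £0.00
Side table £149.96: household furniture, under £250.00 → 0% → £0.00
Desk lamp £31.99: household furniture, under £250.00 → 0% → £0.00
Area rug (5x8) £307.52: household furniture, £250.00 or more → 7.25% → £22.30
Tax on household furniture = £0.00 + £21.83 + £20.65 + £0.00 + £0.00 + £0.00 + £22.30 = £64.78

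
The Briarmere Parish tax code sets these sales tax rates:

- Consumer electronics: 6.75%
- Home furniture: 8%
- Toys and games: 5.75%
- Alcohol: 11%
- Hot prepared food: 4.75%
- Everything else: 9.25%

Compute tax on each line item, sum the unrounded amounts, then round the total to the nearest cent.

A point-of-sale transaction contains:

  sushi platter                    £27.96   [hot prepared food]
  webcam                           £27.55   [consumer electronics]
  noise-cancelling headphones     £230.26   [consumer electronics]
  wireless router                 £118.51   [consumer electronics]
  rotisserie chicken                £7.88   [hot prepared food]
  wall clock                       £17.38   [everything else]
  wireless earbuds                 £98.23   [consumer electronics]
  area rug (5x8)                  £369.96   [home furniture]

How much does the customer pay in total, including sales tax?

£962.67

Sushi platter £27.96: hot prepared food → 4.75% → £1.3281
Webcam £27.55: consumer electronics → 6.75% → £1.859625
Noise-cancelling headphones £230.26: consumer electronics → 6.75% → £15.54255
Wireless router £118.51: consumer electronics → 6.75% → £7.999425
Rotisserie chicken £7.88: hot prepared food → 4.75% → £0.3743
Wall clock £17.38: everything else → 9.25% → £1.60765
Wireless earbuds £98.23: consumer electronics → 6.75% → £6.630525
Area rug (5x8) £369.96: home furniture → 8% → £29.5968
Subtotal = £897.73; unrounded tax = £64.938975 → £64.94; total due = £962.67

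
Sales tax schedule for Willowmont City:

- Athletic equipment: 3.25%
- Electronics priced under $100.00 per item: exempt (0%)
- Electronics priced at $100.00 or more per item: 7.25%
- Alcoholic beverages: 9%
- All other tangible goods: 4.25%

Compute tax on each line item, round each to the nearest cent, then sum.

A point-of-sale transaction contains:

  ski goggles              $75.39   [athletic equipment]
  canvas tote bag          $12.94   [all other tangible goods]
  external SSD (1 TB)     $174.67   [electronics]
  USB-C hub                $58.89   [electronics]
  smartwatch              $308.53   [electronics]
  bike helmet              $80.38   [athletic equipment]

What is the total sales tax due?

$40.64

Ski goggles $75.39: athletic equipment → 3.25% → $2.45
Canvas tote bag $12.94: all other tangible goods → 4.25% → $0.55
External SSD (1 TB) $174.67: electronics, $100.00 or more → 7.25% → $12.66
USB-C hub $58.89: electronics, under $100.00 → 0% → $0.00
Smartwatch $308.53: electronics, $100.00 or more → 7.25% → $22.37
Bike helmet $80.38: athletic equipment → 3.25% → $2.61
Total tax = $2.45 + $0.55 + $12.66 + $22.37 + $2.61 = $40.64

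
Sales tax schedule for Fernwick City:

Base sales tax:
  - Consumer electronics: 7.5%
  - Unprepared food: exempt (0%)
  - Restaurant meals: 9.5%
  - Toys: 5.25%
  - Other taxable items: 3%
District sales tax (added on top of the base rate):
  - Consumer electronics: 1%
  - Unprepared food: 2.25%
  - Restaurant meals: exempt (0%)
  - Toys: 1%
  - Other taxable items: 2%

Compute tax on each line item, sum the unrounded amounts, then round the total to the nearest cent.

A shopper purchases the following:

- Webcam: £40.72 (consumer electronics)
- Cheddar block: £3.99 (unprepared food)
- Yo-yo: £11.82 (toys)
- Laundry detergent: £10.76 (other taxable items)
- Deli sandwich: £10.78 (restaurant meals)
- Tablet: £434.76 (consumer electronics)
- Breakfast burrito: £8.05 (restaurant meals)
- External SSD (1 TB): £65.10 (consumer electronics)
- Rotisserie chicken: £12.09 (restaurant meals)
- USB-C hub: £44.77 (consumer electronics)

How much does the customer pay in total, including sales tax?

Webcam £40.72: consumer electronics → 7.5% + 1% district = 8.5% → £3.4612
Cheddar block £3.99: unprepared food → 0% + 2.25% district = 2.25% → £0.089775
Yo-yo £11.82: toys → 5.25% + 1% district = 6.25% → £0.73875
Laundry detergent £10.76: other taxable items → 3% + 2% district = 5% → £0.538
Deli sandwich £10.78: restaurant meals → 9.5% + 0% district = 9.5% → £1.0241
Tablet £434.76: consumer electronics → 7.5% + 1% district = 8.5% → £36.9546
Breakfast burrito £8.05: restaurant meals → 9.5% + 0% district = 9.5% → £0.76475
External SSD (1 TB) £65.10: consumer electronics → 7.5% + 1% district = 8.5% → £5.5335
Rotisserie chicken £12.09: restaurant meals → 9.5% + 0% district = 9.5% → £1.14855
USB-C hub £44.77: consumer electronics → 7.5% + 1% district = 8.5% → £3.80545
Subtotal = £642.84; unrounded tax = £54.058675 → £54.06; total due = £696.90

£696.90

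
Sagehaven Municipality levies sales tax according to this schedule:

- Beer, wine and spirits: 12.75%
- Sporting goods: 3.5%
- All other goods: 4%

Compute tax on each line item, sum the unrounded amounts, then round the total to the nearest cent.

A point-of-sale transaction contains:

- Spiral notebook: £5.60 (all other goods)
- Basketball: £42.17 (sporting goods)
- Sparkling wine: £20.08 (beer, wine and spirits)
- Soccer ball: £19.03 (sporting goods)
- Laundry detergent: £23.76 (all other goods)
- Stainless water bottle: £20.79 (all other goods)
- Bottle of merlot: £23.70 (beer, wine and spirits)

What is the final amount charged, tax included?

£164.86

Spiral notebook £5.60: all other goods → 4% → £0.224
Basketball £42.17: sporting goods → 3.5% → £1.47595
Sparkling wine £20.08: beer, wine and spirits → 12.75% → £2.5602
Soccer ball £19.03: sporting goods → 3.5% → £0.66605
Laundry detergent £23.76: all other goods → 4% → £0.9504
Stainless water bottle £20.79: all other goods → 4% → £0.8316
Bottle of merlot £23.70: beer, wine and spirits → 12.75% → £3.02175
Subtotal = £155.13; unrounded tax = £9.72995 → £9.73; total due = £164.86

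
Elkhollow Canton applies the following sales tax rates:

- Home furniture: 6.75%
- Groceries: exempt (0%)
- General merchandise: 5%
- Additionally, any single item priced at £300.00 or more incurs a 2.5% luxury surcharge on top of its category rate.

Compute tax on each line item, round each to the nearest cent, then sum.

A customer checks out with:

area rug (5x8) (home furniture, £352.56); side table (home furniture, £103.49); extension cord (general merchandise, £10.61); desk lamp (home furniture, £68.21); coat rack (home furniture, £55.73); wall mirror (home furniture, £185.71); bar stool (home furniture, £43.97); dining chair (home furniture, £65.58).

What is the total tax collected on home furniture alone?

£67.90

Area rug (5x8) £352.56: home furniture → 6.75% + 2.5% surcharge = 9.25% → £32.61
Side table £103.49: home furniture → 6.75% → £6.99
Desk lamp £68.21: home furniture → 6.75% → £4.60
Coat rack £55.73: home furniture → 6.75% → £3.76
Wall mirror £185.71: home furniture → 6.75% → £12.54
Bar stool £43.97: home furniture → 6.75% → £2.97
Dining chair £65.58: home furniture → 6.75% → £4.43
Tax on home furniture = £32.61 + £6.99 + £4.60 + £3.76 + £12.54 + £2.97 + £4.43 = £67.90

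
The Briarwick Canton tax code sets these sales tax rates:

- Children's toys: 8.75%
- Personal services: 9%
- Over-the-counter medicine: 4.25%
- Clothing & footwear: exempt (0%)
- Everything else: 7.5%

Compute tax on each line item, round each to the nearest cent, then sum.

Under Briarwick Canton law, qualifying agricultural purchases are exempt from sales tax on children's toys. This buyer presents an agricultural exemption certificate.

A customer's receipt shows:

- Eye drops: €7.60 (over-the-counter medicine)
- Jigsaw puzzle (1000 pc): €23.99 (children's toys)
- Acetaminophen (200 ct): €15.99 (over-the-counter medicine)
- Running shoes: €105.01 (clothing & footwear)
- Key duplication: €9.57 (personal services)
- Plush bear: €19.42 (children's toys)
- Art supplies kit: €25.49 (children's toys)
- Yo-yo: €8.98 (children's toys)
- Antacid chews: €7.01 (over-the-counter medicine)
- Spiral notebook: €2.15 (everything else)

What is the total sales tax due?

Eye drops €7.60: over-the-counter medicine → 4.25% → €0.32
Jigsaw puzzle (1000 pc) €23.99: children's toys, buyer-exempt → 0% → €0.00
Acetaminophen (200 ct) €15.99: over-the-counter medicine → 4.25% → €0.68
Running shoes €105.01: clothing & footwear → 0% → €0.00
Key duplication €9.57: personal services → 9% → €0.86
Plush bear €19.42: children's toys, buyer-exempt → 0% → €0.00
Art supplies kit €25.49: children's toys, buyer-exempt → 0% → €0.00
Yo-yo €8.98: children's toys, buyer-exempt → 0% → €0.00
Antacid chews €7.01: over-the-counter medicine → 4.25% → €0.30
Spiral notebook €2.15: everything else → 7.5% → €0.16
Total tax = €0.32 + €0.68 + €0.86 + €0.30 + €0.16 = €2.32

€2.32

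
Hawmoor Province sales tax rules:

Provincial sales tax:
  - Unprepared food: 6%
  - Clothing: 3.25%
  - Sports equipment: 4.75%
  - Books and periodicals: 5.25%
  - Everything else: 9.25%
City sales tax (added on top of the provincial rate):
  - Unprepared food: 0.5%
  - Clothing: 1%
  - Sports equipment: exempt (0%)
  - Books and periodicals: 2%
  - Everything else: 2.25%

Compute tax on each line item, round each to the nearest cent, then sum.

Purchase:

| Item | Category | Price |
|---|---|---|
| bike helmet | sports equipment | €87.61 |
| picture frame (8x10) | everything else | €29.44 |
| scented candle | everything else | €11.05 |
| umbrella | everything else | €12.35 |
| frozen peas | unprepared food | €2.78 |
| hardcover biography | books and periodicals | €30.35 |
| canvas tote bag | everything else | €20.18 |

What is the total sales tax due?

Bike helmet €87.61: sports equipment → 4.75% + 0% city = 4.75% → €4.16
Picture frame (8x10) €29.44: everything else → 9.25% + 2.25% city = 11.5% → €3.39
Scented candle €11.05: everything else → 9.25% + 2.25% city = 11.5% → €1.27
Umbrella €12.35: everything else → 9.25% + 2.25% city = 11.5% → €1.42
Frozen peas €2.78: unprepared food → 6% + 0.5% city = 6.5% → €0.18
Hardcover biography €30.35: books and periodicals → 5.25% + 2% city = 7.25% → €2.20
Canvas tote bag €20.18: everything else → 9.25% + 2.25% city = 11.5% → €2.32
Total tax = €4.16 + €3.39 + €1.27 + €1.42 + €0.18 + €2.20 + €2.32 = €14.94

€14.94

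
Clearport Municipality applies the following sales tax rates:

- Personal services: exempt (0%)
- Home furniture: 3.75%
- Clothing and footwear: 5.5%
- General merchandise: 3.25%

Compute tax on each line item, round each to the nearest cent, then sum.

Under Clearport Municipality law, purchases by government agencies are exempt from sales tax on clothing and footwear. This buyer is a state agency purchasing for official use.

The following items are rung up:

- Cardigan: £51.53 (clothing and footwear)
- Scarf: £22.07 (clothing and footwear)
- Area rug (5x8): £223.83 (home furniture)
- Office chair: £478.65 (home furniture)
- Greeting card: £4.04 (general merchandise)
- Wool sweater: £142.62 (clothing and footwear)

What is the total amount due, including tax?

Cardigan £51.53: clothing and footwear, buyer-exempt → 0% → £0.00
Scarf £22.07: clothing and footwear, buyer-exempt → 0% → £0.00
Area rug (5x8) £223.83: home furniture → 3.75% → £8.39
Office chair £478.65: home furniture → 3.75% → £17.95
Greeting card £4.04: general merchandise → 3.25% → £0.13
Wool sweater £142.62: clothing and footwear, buyer-exempt → 0% → £0.00
Subtotal = £922.74; tax = £26.47; total due = £949.21

£949.21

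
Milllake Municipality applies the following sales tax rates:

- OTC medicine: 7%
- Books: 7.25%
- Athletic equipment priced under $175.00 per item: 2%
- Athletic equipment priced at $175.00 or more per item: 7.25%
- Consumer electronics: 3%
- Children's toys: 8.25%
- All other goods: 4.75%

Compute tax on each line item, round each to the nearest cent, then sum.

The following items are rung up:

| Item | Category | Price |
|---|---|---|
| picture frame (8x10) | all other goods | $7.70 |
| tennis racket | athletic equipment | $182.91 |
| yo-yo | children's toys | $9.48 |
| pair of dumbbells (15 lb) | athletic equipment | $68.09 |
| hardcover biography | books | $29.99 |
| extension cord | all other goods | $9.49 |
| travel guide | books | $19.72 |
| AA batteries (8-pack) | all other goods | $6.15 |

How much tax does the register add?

$20.11

Picture frame (8x10) $7.70: all other goods → 4.75% → $0.37
Tennis racket $182.91: athletic equipment, $175.00 or more → 7.25% → $13.26
Yo-yo $9.48: children's toys → 8.25% → $0.78
Pair of dumbbells (15 lb) $68.09: athletic equipment, under $175.00 → 2% → $1.36
Hardcover biography $29.99: books → 7.25% → $2.17
Extension cord $9.49: all other goods → 4.75% → $0.45
Travel guide $19.72: books → 7.25% → $1.43
AA batteries (8-pack) $6.15: all other goods → 4.75% → $0.29
Total tax = $0.37 + $13.26 + $0.78 + $1.36 + $2.17 + $0.45 + $1.43 + $0.29 = $20.11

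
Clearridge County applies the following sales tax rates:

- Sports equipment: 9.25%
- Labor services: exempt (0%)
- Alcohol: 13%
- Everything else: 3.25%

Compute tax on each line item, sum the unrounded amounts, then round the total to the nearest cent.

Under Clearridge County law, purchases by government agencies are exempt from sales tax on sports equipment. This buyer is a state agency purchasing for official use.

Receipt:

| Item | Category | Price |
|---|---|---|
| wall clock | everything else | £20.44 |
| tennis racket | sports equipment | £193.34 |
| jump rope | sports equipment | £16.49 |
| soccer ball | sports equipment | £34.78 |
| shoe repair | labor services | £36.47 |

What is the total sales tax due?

£0.66

Wall clock £20.44: everything else → 3.25% → £0.6643
Tennis racket £193.34: sports equipment, buyer-exempt → 0% → £0.00
Jump rope £16.49: sports equipment, buyer-exempt → 0% → £0.00
Soccer ball £34.78: sports equipment, buyer-exempt → 0% → £0.00
Shoe repair £36.47: labor services → 0% → £0.00
Unrounded tax sum = £0.6643 → £0.66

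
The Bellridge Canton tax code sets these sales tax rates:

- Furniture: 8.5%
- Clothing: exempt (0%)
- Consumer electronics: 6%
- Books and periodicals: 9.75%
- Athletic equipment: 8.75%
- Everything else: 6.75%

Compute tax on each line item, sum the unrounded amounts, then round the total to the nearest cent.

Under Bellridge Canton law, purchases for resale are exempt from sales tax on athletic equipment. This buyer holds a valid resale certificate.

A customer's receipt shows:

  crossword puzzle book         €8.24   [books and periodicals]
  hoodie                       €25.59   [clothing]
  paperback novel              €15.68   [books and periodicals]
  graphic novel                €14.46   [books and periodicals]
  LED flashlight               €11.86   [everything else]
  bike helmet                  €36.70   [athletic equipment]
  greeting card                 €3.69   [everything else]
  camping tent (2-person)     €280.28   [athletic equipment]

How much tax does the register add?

Crossword puzzle book €8.24: books and periodicals → 9.75% → €0.8034
Hoodie €25.59: clothing → 0% → €0.00
Paperback novel €15.68: books and periodicals → 9.75% → €1.5288
Graphic novel €14.46: books and periodicals → 9.75% → €1.40985
LED flashlight €11.86: everything else → 6.75% → €0.80055
Bike helmet €36.70: athletic equipment, buyer-exempt → 0% → €0.00
Greeting card €3.69: everything else → 6.75% → €0.249075
Camping tent (2-person) €280.28: athletic equipment, buyer-exempt → 0% → €0.00
Unrounded tax sum = €4.791675 → €4.79

€4.79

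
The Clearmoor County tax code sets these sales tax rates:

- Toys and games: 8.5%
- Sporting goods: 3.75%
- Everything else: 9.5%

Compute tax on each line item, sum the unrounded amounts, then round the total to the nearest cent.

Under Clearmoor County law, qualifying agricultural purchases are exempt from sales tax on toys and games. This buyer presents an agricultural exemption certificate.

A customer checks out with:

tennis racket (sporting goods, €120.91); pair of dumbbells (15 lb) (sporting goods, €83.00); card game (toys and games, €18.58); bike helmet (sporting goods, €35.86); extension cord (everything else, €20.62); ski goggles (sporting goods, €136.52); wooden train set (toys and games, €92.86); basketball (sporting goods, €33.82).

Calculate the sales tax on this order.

Tennis racket €120.91: sporting goods → 3.75% → €4.534125
Pair of dumbbells (15 lb) €83.00: sporting goods → 3.75% → €3.1125
Card game €18.58: toys and games, buyer-exempt → 0% → €0.00
Bike helmet €35.86: sporting goods → 3.75% → €1.34475
Extension cord €20.62: everything else → 9.5% → €1.9589
Ski goggles €136.52: sporting goods → 3.75% → €5.1195
Wooden train set €92.86: toys and games, buyer-exempt → 0% → €0.00
Basketball €33.82: sporting goods → 3.75% → €1.26825
Unrounded tax sum = €17.338025 → €17.34

€17.34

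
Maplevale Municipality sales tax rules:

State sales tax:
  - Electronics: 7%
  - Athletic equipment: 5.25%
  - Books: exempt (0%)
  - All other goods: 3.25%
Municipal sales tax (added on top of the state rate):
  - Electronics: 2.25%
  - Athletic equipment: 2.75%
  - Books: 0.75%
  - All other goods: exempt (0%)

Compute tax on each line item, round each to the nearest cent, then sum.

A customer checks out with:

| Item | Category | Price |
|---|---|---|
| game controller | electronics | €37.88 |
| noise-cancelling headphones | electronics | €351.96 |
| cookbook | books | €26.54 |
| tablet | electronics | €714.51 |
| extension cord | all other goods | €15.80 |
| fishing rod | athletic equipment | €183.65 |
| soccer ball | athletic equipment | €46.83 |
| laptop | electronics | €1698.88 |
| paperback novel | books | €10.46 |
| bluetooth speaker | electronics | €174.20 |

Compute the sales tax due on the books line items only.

Cookbook €26.54: books → 0% + 0.75% municipal = 0.75% → €0.20
Paperback novel €10.46: books → 0% + 0.75% municipal = 0.75% → €0.08
Tax on books = €0.20 + €0.08 = €0.28

€0.28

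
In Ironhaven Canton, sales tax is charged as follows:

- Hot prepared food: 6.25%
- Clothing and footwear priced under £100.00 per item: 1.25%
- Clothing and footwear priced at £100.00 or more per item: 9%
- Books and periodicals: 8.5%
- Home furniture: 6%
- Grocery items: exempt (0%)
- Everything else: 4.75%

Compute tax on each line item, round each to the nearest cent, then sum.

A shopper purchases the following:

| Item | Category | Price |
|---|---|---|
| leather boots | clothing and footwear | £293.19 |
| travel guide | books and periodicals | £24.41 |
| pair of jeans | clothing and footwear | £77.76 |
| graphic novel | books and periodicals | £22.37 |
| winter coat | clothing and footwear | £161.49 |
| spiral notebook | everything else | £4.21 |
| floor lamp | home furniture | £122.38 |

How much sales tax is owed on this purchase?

Leather boots £293.19: clothing and footwear, £100.00 or more → 9% → £26.39
Travel guide £24.41: books and periodicals → 8.5% → £2.07
Pair of jeans £77.76: clothing and footwear, under £100.00 → 1.25% → £0.97
Graphic novel £22.37: books and periodicals → 8.5% → £1.90
Winter coat £161.49: clothing and footwear, £100.00 or more → 9% → £14.53
Spiral notebook £4.21: everything else → 4.75% → £0.20
Floor lamp £122.38: home furniture → 6% → £7.34
Total tax = £26.39 + £2.07 + £0.97 + £1.90 + £14.53 + £0.20 + £7.34 = £53.40

£53.40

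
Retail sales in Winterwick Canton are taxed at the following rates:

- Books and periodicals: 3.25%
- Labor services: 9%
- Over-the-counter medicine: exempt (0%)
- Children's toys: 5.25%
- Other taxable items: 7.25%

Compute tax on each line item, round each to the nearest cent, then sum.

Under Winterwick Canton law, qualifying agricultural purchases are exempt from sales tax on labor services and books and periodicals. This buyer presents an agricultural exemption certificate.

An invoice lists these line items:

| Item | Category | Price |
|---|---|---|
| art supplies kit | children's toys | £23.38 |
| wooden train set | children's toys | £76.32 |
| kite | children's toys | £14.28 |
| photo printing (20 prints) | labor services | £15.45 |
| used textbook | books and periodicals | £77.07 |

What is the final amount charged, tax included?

Art supplies kit £23.38: children's toys → 5.25% → £1.23
Wooden train set £76.32: children's toys → 5.25% → £4.01
Kite £14.28: children's toys → 5.25% → £0.75
Photo printing (20 prints) £15.45: labor services, buyer-exempt → 0% → £0.00
Used textbook £77.07: books and periodicals, buyer-exempt → 0% → £0.00
Subtotal = £206.50; tax = £5.99; total due = £212.49

£212.49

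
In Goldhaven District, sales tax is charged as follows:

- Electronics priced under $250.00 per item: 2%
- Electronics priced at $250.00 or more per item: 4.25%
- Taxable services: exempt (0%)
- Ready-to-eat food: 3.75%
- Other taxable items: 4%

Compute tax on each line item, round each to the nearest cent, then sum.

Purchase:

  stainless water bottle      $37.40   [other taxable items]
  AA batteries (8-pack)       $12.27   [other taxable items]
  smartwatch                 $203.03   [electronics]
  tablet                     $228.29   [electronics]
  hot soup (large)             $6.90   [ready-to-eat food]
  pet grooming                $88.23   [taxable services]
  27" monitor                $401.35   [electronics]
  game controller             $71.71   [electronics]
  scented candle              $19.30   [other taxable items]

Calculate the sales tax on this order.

$30.14

Stainless water bottle $37.40: other taxable items → 4% → $1.50
AA batteries (8-pack) $12.27: other taxable items → 4% → $0.49
Smartwatch $203.03: electronics, under $250.00 → 2% → $4.06
Tablet $228.29: electronics, under $250.00 → 2% → $4.57
Hot soup (large) $6.90: ready-to-eat food → 3.75% → $0.26
Pet grooming $88.23: taxable services → 0% → $0.00
27" monitor $401.35: electronics, $250.00 or more → 4.25% → $17.06
Game controller $71.71: electronics, under $250.00 → 2% → $1.43
Scented candle $19.30: other taxable items → 4% → $0.77
Total tax = $1.50 + $0.49 + $4.06 + $4.57 + $0.26 + $17.06 + $1.43 + $0.77 = $30.14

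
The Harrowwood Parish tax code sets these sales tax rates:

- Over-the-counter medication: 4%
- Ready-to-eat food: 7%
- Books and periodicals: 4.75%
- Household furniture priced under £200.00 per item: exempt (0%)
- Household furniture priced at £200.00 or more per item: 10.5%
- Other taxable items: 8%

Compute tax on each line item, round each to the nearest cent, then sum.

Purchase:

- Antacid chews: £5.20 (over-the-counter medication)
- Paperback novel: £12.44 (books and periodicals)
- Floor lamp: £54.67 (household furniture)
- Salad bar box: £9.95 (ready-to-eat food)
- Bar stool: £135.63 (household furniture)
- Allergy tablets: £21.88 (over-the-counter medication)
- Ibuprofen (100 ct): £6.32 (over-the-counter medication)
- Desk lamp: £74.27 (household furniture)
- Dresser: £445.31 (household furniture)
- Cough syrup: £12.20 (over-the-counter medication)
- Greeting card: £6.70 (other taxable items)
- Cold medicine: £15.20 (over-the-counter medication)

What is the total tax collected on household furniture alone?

£46.76

Floor lamp £54.67: household furniture, under £200.00 → 0% → £0.00
Bar stool £135.63: household furniture, under £200.00 → 0% → £0.00
Desk lamp £74.27: household furniture, under £200.00 → 0% → £0.00
Dresser £445.31: household furniture, £200.00 or more → 10.5% → £46.76
Tax on household furniture = £0.00 + £0.00 + £0.00 + £46.76 = £46.76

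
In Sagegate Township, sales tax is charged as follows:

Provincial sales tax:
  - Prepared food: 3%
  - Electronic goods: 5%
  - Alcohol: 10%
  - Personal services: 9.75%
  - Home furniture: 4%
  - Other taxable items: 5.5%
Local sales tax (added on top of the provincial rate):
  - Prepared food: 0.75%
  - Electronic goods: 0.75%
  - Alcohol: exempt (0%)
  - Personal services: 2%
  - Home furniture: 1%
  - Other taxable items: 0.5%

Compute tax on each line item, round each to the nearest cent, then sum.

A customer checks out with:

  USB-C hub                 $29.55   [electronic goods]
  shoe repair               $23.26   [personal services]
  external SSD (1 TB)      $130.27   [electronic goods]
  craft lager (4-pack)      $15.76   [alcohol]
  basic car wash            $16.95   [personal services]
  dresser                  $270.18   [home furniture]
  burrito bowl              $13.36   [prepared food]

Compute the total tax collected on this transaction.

USB-C hub $29.55: electronic goods → 5% + 0.75% local = 5.75% → $1.70
Shoe repair $23.26: personal services → 9.75% + 2% local = 11.75% → $2.73
External SSD (1 TB) $130.27: electronic goods → 5% + 0.75% local = 5.75% → $7.49
Craft lager (4-pack) $15.76: alcohol → 10% + 0% local = 10% → $1.58
Basic car wash $16.95: personal services → 9.75% + 2% local = 11.75% → $1.99
Dresser $270.18: home furniture → 4% + 1% local = 5% → $13.51
Burrito bowl $13.36: prepared food → 3% + 0.75% local = 3.75% → $0.50
Total tax = $1.70 + $2.73 + $7.49 + $1.58 + $1.99 + $13.51 + $0.50 = $29.50

$29.50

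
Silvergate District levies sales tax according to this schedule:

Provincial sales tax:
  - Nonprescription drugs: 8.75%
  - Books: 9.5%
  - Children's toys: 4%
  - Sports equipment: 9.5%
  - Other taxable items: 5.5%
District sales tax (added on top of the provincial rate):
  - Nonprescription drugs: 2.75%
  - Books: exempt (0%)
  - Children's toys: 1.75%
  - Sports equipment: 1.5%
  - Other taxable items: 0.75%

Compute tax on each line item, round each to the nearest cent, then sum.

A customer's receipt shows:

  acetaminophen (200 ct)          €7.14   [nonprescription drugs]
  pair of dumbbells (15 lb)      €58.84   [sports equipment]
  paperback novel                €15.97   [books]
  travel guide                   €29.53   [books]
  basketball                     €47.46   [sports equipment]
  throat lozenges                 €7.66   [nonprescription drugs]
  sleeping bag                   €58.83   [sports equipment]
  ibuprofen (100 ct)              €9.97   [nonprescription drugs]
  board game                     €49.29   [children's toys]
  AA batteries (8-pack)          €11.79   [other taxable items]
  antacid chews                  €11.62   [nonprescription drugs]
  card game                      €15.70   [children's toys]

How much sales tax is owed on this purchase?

Acetaminophen (200 ct) €7.14: nonprescription drugs → 8.75% + 2.75% district = 11.5% → €0.82
Pair of dumbbells (15 lb) €58.84: sports equipment → 9.5% + 1.5% district = 11% → €6.47
Paperback novel €15.97: books → 9.5% + 0% district = 9.5% → €1.52
Travel guide €29.53: books → 9.5% + 0% district = 9.5% → €2.81
Basketball €47.46: sports equipment → 9.5% + 1.5% district = 11% → €5.22
Throat lozenges €7.66: nonprescription drugs → 8.75% + 2.75% district = 11.5% → €0.88
Sleeping bag €58.83: sports equipment → 9.5% + 1.5% district = 11% → €6.47
Ibuprofen (100 ct) €9.97: nonprescription drugs → 8.75% + 2.75% district = 11.5% → €1.15
Board game €49.29: children's toys → 4% + 1.75% district = 5.75% → €2.83
AA batteries (8-pack) €11.79: other taxable items → 5.5% + 0.75% district = 6.25% → €0.74
Antacid chews €11.62: nonprescription drugs → 8.75% + 2.75% district = 11.5% → €1.34
Card game €15.70: children's toys → 4% + 1.75% district = 5.75% → €0.90
Total tax = €0.82 + €6.47 + €1.52 + €2.81 + €5.22 + €0.88 + €6.47 + €1.15 + €2.83 + €0.74 + €1.34 + €0.90 = €31.15

€31.15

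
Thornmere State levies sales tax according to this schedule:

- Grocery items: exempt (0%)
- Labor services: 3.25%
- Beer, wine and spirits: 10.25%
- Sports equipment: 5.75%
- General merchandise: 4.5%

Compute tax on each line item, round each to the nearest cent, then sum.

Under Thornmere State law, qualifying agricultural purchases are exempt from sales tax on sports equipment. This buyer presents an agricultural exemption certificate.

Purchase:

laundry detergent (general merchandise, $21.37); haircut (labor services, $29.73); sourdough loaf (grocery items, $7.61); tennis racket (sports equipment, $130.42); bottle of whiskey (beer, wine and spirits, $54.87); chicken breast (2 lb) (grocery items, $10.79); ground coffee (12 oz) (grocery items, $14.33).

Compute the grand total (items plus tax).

$276.67

Laundry detergent $21.37: general merchandise → 4.5% → $0.96
Haircut $29.73: labor services → 3.25% → $0.97
Sourdough loaf $7.61: grocery items → 0% → $0.00
Tennis racket $130.42: sports equipment, buyer-exempt → 0% → $0.00
Bottle of whiskey $54.87: beer, wine and spirits → 10.25% → $5.62
Chicken breast (2 lb) $10.79: grocery items → 0% → $0.00
Ground coffee (12 oz) $14.33: grocery items → 0% → $0.00
Subtotal = $269.12; tax = $7.55; total due = $276.67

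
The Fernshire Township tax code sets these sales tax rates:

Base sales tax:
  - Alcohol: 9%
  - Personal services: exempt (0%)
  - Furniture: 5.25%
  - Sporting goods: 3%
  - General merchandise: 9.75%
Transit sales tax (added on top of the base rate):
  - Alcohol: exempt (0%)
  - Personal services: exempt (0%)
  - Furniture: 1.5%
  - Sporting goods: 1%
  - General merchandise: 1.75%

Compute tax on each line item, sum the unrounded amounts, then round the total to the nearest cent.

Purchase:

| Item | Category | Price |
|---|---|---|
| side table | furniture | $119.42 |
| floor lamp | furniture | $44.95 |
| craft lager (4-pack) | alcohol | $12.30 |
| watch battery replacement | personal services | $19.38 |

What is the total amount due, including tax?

Side table $119.42: furniture → 5.25% + 1.5% transit = 6.75% → $8.06085
Floor lamp $44.95: furniture → 5.25% + 1.5% transit = 6.75% → $3.034125
Craft lager (4-pack) $12.30: alcohol → 9% + 0% transit = 9% → $1.107
Watch battery replacement $19.38: personal services → 0% + 0% transit = 0% → $0.00
Subtotal = $196.05; unrounded tax = $12.201975 → $12.20; total due = $208.25

$208.25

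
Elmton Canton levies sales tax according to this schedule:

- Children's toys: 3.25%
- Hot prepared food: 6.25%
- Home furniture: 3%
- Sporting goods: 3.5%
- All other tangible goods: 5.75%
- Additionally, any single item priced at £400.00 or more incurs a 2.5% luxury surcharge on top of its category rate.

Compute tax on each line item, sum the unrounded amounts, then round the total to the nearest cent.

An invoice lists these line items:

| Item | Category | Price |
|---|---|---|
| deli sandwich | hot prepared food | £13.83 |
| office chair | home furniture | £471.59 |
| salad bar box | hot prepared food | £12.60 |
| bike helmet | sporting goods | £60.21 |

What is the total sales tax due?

£29.70

Deli sandwich £13.83: hot prepared food → 6.25% → £0.864375
Office chair £471.59: home furniture → 3% + 2.5% surcharge = 5.5% → £25.93745
Salad bar box £12.60: hot prepared food → 6.25% → £0.7875
Bike helmet £60.21: sporting goods → 3.5% → £2.10735
Unrounded tax sum = £29.696675 → £29.70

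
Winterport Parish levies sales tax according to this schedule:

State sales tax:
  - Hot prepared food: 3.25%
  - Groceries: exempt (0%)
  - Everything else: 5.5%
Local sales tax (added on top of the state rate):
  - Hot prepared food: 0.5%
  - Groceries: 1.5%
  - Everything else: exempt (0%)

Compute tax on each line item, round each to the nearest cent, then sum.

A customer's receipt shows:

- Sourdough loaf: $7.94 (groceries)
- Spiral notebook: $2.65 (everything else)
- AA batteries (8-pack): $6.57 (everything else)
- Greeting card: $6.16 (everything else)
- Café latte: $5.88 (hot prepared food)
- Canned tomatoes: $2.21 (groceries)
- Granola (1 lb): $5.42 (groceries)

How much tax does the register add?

$1.30

Sourdough loaf $7.94: groceries → 0% + 1.5% local = 1.5% → $0.12
Spiral notebook $2.65: everything else → 5.5% + 0% local = 5.5% → $0.15
AA batteries (8-pack) $6.57: everything else → 5.5% + 0% local = 5.5% → $0.36
Greeting card $6.16: everything else → 5.5% + 0% local = 5.5% → $0.34
Café latte $5.88: hot prepared food → 3.25% + 0.5% local = 3.75% → $0.22
Canned tomatoes $2.21: groceries → 0% + 1.5% local = 1.5% → $0.03
Granola (1 lb) $5.42: groceries → 0% + 1.5% local = 1.5% → $0.08
Total tax = $0.12 + $0.15 + $0.36 + $0.34 + $0.22 + $0.03 + $0.08 = $1.30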